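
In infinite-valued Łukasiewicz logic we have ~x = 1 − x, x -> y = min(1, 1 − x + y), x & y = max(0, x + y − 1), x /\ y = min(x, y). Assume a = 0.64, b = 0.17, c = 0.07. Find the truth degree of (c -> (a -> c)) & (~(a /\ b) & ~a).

a -> c = min(1, 1 − 0.64 + 0.07) = min(1, 0.43) = 0.43
c -> (a -> c) = min(1, 1 − 0.07 + 0.43) = min(1, 1.36) = 1.00
a /\ b = min(0.64, 0.17) = 0.17
~(a /\ b) = 1 − 0.17 = 0.83
~a = 1 − 0.64 = 0.36
~(a /\ b) & ~a = max(0, 0.83 + 0.36 − 1) = max(0, 0.19) = 0.19
(c -> (a -> c)) & (~(a /\ b) & ~a) = max(0, 1.00 + 0.19 − 1) = max(0, 0.19) = 0.19

0.19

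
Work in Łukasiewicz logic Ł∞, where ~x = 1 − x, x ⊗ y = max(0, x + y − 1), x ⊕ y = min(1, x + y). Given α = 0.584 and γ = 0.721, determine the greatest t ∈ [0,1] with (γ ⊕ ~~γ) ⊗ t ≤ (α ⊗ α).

0.168

~γ = 1 − 0.721 = 0.279
~~γ = 1 − 0.279 = 0.721
γ ⊕ ~~γ = min(1, 0.721 + 0.721) = min(1, 1.442) = 1.000
So the left factor is γ ⊕ ~~γ = 1.000.
α ⊗ α = max(0, 0.584 + 0.584 − 1) = max(0, 0.168) = 0.168
So the right-hand bound is α ⊗ α = 0.168.
The residuum of the Łukasiewicz t-norm gives the supremum: min(1, 1 − 1.000 + 0.168).
1 − 1.000 + 0.168 = 0.168, so t = min(1, 0.168) = 0.168.
Check: 1.000 ⊗ 0.168 = max(0, 0.168) = 0.168 ≤ 0.168.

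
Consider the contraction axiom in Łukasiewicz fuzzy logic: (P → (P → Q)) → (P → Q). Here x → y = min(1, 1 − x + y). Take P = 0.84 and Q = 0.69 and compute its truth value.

0.85

P → Q = min(1, 1 − 0.84 + 0.69) = min(1, 0.85) = 0.85
P → (P → Q) = min(1, 1 − 0.84 + 0.85) = min(1, 1.01) = 1.00
(P → (P → Q)) → (P → Q) = min(1, 1 − 1.00 + 0.85) = min(1, 0.85) = 0.85
(The value 0.85 < 1 shows this instance is not satisfied; fails in Ł∞ (the t-norm is not idempotent).)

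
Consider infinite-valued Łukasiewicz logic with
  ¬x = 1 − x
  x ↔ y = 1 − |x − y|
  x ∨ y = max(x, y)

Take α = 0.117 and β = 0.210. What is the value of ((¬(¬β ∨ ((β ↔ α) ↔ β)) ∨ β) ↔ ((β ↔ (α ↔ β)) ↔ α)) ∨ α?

0.396

¬β = 1 − 0.210 = 0.790
β ↔ α = 1 − |0.210 − 0.117| = 1 − 0.093 = 0.907
(β ↔ α) ↔ β = 1 − |0.907 − 0.210| = 1 − 0.697 = 0.303
¬β ∨ ((β ↔ α) ↔ β) = max(0.790, 0.303) = 0.790
¬(¬β ∨ ((β ↔ α) ↔ β)) = 1 − 0.790 = 0.210
¬(¬β ∨ ((β ↔ α) ↔ β)) ∨ β = max(0.210, 0.210) = 0.210
α ↔ β = 1 − |0.117 − 0.210| = 1 − 0.093 = 0.907
β ↔ (α ↔ β) = 1 − |0.210 − 0.907| = 1 − 0.697 = 0.303
(β ↔ (α ↔ β)) ↔ α = 1 − |0.303 − 0.117| = 1 − 0.186 = 0.814
(¬(¬β ∨ ((β ↔ α) ↔ β)) ∨ β) ↔ ((β ↔ (α ↔ β)) ↔ α) = 1 − |0.210 − 0.814| = 1 − 0.604 = 0.396
((¬(¬β ∨ ((β ↔ α) ↔ β)) ∨ β) ↔ ((β ↔ (α ↔ β)) ↔ α)) ∨ α = max(0.396, 0.117) = 0.396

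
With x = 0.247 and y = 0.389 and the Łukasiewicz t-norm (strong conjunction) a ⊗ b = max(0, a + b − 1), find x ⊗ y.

x ⊗ y = max(0, 0.247 + 0.389 − 1) = max(0, -0.364) = 0.000
For comparison, the Gödel (minimum) t-norm min(a, b) would give 0.247.

0.000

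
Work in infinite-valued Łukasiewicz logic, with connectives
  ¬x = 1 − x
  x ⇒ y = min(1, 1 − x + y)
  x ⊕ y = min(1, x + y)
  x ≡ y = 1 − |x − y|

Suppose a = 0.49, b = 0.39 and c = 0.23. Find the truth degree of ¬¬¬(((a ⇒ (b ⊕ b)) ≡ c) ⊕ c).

0.54

b ⊕ b = min(1, 0.39 + 0.39) = min(1, 0.78) = 0.78
a ⇒ (b ⊕ b) = min(1, 1 − 0.49 + 0.78) = min(1, 1.29) = 1.00
(a ⇒ (b ⊕ b)) ≡ c = 1 − |1.00 − 0.23| = 1 − 0.77 = 0.23
((a ⇒ (b ⊕ b)) ≡ c) ⊕ c = min(1, 0.23 + 0.23) = min(1, 0.46) = 0.46
¬(((a ⇒ (b ⊕ b)) ≡ c) ⊕ c) = 1 − 0.46 = 0.54
¬¬(((a ⇒ (b ⊕ b)) ≡ c) ⊕ c) = 1 − 0.54 = 0.46
¬¬¬(((a ⇒ (b ⊕ b)) ≡ c) ⊕ c) = 1 − 0.46 = 0.54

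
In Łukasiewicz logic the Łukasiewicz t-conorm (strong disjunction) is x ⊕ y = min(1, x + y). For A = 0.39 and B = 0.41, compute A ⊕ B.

0.80

A ⊕ B = min(1, 0.39 + 0.41) = min(1, 0.80) = 0.80
For comparison, the Gödel t-conorm max(x, y) would give 0.41.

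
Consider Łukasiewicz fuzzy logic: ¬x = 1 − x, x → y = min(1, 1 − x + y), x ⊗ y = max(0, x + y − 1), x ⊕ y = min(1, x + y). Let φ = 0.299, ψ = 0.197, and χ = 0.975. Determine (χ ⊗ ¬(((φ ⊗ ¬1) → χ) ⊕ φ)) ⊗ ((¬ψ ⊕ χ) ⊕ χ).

0.000

¬1 = 1 − 1.000 = 0.000
φ ⊗ ¬1 = max(0, 0.299 + 0.000 − 1) = max(0, -0.701) = 0.000
(φ ⊗ ¬1) → χ = min(1, 1 − 0.000 + 0.975) = min(1, 1.975) = 1.000
((φ ⊗ ¬1) → χ) ⊕ φ = min(1, 1.000 + 0.299) = min(1, 1.299) = 1.000
¬(((φ ⊗ ¬1) → χ) ⊕ φ) = 1 − 1.000 = 0.000
χ ⊗ ¬(((φ ⊗ ¬1) → χ) ⊕ φ) = max(0, 0.975 + 0.000 − 1) = max(0, -0.025) = 0.000
¬ψ = 1 − 0.197 = 0.803
¬ψ ⊕ χ = min(1, 0.803 + 0.975) = min(1, 1.778) = 1.000
(¬ψ ⊕ χ) ⊕ χ = min(1, 1.000 + 0.975) = min(1, 1.975) = 1.000
(χ ⊗ ¬(((φ ⊗ ¬1) → χ) ⊕ φ)) ⊗ ((¬ψ ⊕ χ) ⊕ χ) = max(0, 0.000 + 1.000 − 1) = max(0, 0.000) = 0.000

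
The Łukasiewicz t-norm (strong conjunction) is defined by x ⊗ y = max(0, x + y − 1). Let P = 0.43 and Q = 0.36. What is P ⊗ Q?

P ⊗ Q = max(0, 0.43 + 0.36 − 1) = max(0, -0.21) = 0.00
For comparison, the Gödel (minimum) t-norm min(x, y) would give 0.36.

0.00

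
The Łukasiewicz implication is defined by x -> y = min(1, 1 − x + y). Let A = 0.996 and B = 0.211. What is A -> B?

0.215

A -> B = min(1, 1 − 0.996 + 0.211) = min(1, 0.215) = 0.215
For comparison, the Gödel implication (1 if x ≤ y else y) would give 0.211.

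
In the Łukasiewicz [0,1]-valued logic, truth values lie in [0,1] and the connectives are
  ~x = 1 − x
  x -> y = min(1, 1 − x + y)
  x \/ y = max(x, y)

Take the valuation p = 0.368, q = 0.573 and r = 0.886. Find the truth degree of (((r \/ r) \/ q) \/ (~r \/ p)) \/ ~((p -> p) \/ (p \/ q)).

0.886

r \/ r = max(0.886, 0.886) = 0.886
(r \/ r) \/ q = max(0.886, 0.573) = 0.886
~r = 1 − 0.886 = 0.114
~r \/ p = max(0.114, 0.368) = 0.368
((r \/ r) \/ q) \/ (~r \/ p) = max(0.886, 0.368) = 0.886
p -> p = min(1, 1 − 0.368 + 0.368) = min(1, 1.000) = 1.000
p \/ q = max(0.368, 0.573) = 0.573
(p -> p) \/ (p \/ q) = max(1.000, 0.573) = 1.000
~((p -> p) \/ (p \/ q)) = 1 − 1.000 = 0.000
(((r \/ r) \/ q) \/ (~r \/ p)) \/ ~((p -> p) \/ (p \/ q)) = max(0.886, 0.000) = 0.886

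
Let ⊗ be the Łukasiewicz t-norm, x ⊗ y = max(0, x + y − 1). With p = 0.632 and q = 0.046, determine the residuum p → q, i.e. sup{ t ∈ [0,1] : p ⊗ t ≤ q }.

The residuum of the Łukasiewicz t-norm gives the supremum: min(1, 1 − 0.632 + 0.046).
1 − 0.632 + 0.046 = 0.414, so t = min(1, 0.414) = 0.414.
Check: 0.632 ⊗ 0.414 = max(0, 0.046) = 0.046 ≤ 0.046.

0.414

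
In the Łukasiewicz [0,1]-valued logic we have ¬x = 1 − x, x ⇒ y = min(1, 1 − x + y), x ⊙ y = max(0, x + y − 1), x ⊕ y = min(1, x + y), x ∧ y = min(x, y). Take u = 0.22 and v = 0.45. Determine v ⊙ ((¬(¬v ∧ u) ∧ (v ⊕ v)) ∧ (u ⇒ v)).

0.23

¬v = 1 − 0.45 = 0.55
¬v ∧ u = min(0.55, 0.22) = 0.22
¬(¬v ∧ u) = 1 − 0.22 = 0.78
v ⊕ v = min(1, 0.45 + 0.45) = min(1, 0.90) = 0.90
¬(¬v ∧ u) ∧ (v ⊕ v) = min(0.78, 0.90) = 0.78
u ⇒ v = min(1, 1 − 0.22 + 0.45) = min(1, 1.23) = 1.00
(¬(¬v ∧ u) ∧ (v ⊕ v)) ∧ (u ⇒ v) = min(0.78, 1.00) = 0.78
v ⊙ ((¬(¬v ∧ u) ∧ (v ⊕ v)) ∧ (u ⇒ v)) = max(0, 0.45 + 0.78 − 1) = max(0, 0.23) = 0.23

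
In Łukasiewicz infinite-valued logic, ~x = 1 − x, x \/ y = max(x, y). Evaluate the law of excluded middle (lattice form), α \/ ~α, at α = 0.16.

~α = 1 − 0.16 = 0.84
α \/ ~α = max(0.16, 0.84) = 0.84
(The value 0.84 < 1 shows this instance is not satisfied; not a Ł∞-tautology — its value is max(a, 1−a).)

0.84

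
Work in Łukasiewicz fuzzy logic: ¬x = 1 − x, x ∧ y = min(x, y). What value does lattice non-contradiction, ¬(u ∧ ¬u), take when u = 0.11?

¬u = 1 − 0.11 = 0.89
u ∧ ¬u = min(0.11, 0.89) = 0.11
¬(u ∧ ¬u) = 1 − 0.11 = 0.89
(The value 0.89 < 1 shows this instance is not satisfied; not a Ł∞-tautology — its value is 1 − min(a, 1−a).)

0.89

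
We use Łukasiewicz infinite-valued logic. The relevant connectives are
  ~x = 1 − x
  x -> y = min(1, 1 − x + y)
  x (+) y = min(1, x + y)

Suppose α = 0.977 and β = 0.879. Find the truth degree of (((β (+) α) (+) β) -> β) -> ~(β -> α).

β (+) α = min(1, 0.879 + 0.977) = min(1, 1.856) = 1.000
(β (+) α) (+) β = min(1, 1.000 + 0.879) = min(1, 1.879) = 1.000
((β (+) α) (+) β) -> β = min(1, 1 − 1.000 + 0.879) = min(1, 0.879) = 0.879
β -> α = min(1, 1 − 0.879 + 0.977) = min(1, 1.098) = 1.000
~(β -> α) = 1 − 1.000 = 0.000
(((β (+) α) (+) β) -> β) -> ~(β -> α) = min(1, 1 − 0.879 + 0.000) = min(1, 0.121) = 0.121

0.121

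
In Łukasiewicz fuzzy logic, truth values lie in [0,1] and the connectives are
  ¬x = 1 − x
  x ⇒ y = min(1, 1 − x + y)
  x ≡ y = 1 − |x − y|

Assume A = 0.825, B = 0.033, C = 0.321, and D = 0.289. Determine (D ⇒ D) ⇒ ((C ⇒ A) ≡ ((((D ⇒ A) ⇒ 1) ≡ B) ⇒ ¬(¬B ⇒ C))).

D ⇒ D = min(1, 1 − 0.289 + 0.289) = min(1, 1.000) = 1.000
C ⇒ A = min(1, 1 − 0.321 + 0.825) = min(1, 1.504) = 1.000
D ⇒ A = min(1, 1 − 0.289 + 0.825) = min(1, 1.536) = 1.000
(D ⇒ A) ⇒ 1 = min(1, 1 − 1.000 + 1.000) = min(1, 1.000) = 1.000
((D ⇒ A) ⇒ 1) ≡ B = 1 − |1.000 − 0.033| = 1 − 0.967 = 0.033
¬B = 1 − 0.033 = 0.967
¬B ⇒ C = min(1, 1 − 0.967 + 0.321) = min(1, 0.354) = 0.354
¬(¬B ⇒ C) = 1 − 0.354 = 0.646
(((D ⇒ A) ⇒ 1) ≡ B) ⇒ ¬(¬B ⇒ C) = min(1, 1 − 0.033 + 0.646) = min(1, 1.613) = 1.000
(C ⇒ A) ≡ ((((D ⇒ A) ⇒ 1) ≡ B) ⇒ ¬(¬B ⇒ C)) = 1 − |1.000 − 1.000| = 1 − 0.000 = 1.000
(D ⇒ D) ⇒ ((C ⇒ A) ≡ ((((D ⇒ A) ⇒ 1) ≡ B) ⇒ ¬(¬B ⇒ C))) = min(1, 1 − 1.000 + 1.000) = min(1, 1.000) = 1.000

1.000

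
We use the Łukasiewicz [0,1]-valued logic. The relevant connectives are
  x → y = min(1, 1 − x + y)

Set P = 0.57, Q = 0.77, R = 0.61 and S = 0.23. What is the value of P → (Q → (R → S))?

R → S = min(1, 1 − 0.61 + 0.23) = min(1, 0.62) = 0.62
Q → (R → S) = min(1, 1 − 0.77 + 0.62) = min(1, 0.85) = 0.85
P → (Q → (R → S)) = min(1, 1 − 0.57 + 0.85) = min(1, 1.28) = 1.00

1.00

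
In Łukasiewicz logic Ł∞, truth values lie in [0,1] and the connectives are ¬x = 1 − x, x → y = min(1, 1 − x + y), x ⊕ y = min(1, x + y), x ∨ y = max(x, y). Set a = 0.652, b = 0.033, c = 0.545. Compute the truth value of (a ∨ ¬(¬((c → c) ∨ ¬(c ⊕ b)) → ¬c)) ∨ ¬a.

c → c = min(1, 1 − 0.545 + 0.545) = min(1, 1.000) = 1.000
c ⊕ b = min(1, 0.545 + 0.033) = min(1, 0.578) = 0.578
¬(c ⊕ b) = 1 − 0.578 = 0.422
(c → c) ∨ ¬(c ⊕ b) = max(1.000, 0.422) = 1.000
¬((c → c) ∨ ¬(c ⊕ b)) = 1 − 1.000 = 0.000
¬c = 1 − 0.545 = 0.455
¬((c → c) ∨ ¬(c ⊕ b)) → ¬c = min(1, 1 − 0.000 + 0.455) = min(1, 1.455) = 1.000
¬(¬((c → c) ∨ ¬(c ⊕ b)) → ¬c) = 1 − 1.000 = 0.000
a ∨ ¬(¬((c → c) ∨ ¬(c ⊕ b)) → ¬c) = max(0.652, 0.000) = 0.652
¬a = 1 − 0.652 = 0.348
(a ∨ ¬(¬((c → c) ∨ ¬(c ⊕ b)) → ¬c)) ∨ ¬a = max(0.652, 0.348) = 0.652

0.652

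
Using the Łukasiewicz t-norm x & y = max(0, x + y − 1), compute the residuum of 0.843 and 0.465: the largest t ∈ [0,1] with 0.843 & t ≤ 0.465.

The residuum of the Łukasiewicz t-norm gives the supremum: min(1, 1 − 0.843 + 0.465).
1 − 0.843 + 0.465 = 0.622, so t = min(1, 0.622) = 0.622.
Check: 0.843 & 0.622 = max(0, 0.465) = 0.465 ≤ 0.465.

0.622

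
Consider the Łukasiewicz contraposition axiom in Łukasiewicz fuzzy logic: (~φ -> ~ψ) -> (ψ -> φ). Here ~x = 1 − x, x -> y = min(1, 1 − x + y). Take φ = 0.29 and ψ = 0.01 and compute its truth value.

~φ = 1 − 0.29 = 0.71
~ψ = 1 − 0.01 = 0.99
~φ -> ~ψ = min(1, 1 − 0.71 + 0.99) = min(1, 1.28) = 1.00
ψ -> φ = min(1, 1 − 0.01 + 0.29) = min(1, 1.28) = 1.00
(~φ -> ~ψ) -> (ψ -> φ) = min(1, 1 − 1.00 + 1.00) = min(1, 1.00) = 1.00
(As expected: an axiom of Ł∞, always 1.)

1.00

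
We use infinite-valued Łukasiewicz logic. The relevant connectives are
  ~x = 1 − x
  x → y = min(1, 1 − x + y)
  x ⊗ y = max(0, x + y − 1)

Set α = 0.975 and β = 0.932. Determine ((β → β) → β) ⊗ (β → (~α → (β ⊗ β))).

0.932

β → β = min(1, 1 − 0.932 + 0.932) = min(1, 1.000) = 1.000
(β → β) → β = min(1, 1 − 1.000 + 0.932) = min(1, 0.932) = 0.932
~α = 1 − 0.975 = 0.025
β ⊗ β = max(0, 0.932 + 0.932 − 1) = max(0, 0.864) = 0.864
~α → (β ⊗ β) = min(1, 1 − 0.025 + 0.864) = min(1, 1.839) = 1.000
β → (~α → (β ⊗ β)) = min(1, 1 − 0.932 + 1.000) = min(1, 1.068) = 1.000
((β → β) → β) ⊗ (β → (~α → (β ⊗ β))) = max(0, 0.932 + 1.000 − 1) = max(0, 0.932) = 0.932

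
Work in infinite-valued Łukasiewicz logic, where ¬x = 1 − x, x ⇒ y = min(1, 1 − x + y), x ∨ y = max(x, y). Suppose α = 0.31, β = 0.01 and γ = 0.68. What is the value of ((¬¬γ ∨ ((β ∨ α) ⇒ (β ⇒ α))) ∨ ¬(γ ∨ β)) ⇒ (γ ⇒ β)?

0.33

¬γ = 1 − 0.68 = 0.32
¬¬γ = 1 − 0.32 = 0.68
β ∨ α = max(0.01, 0.31) = 0.31
β ⇒ α = min(1, 1 − 0.01 + 0.31) = min(1, 1.30) = 1.00
(β ∨ α) ⇒ (β ⇒ α) = min(1, 1 − 0.31 + 1.00) = min(1, 1.69) = 1.00
¬¬γ ∨ ((β ∨ α) ⇒ (β ⇒ α)) = max(0.68, 1.00) = 1.00
γ ∨ β = max(0.68, 0.01) = 0.68
¬(γ ∨ β) = 1 − 0.68 = 0.32
(¬¬γ ∨ ((β ∨ α) ⇒ (β ⇒ α))) ∨ ¬(γ ∨ β) = max(1.00, 0.32) = 1.00
γ ⇒ β = min(1, 1 − 0.68 + 0.01) = min(1, 0.33) = 0.33
((¬¬γ ∨ ((β ∨ α) ⇒ (β ⇒ α))) ∨ ¬(γ ∨ β)) ⇒ (γ ⇒ β) = min(1, 1 − 1.00 + 0.33) = min(1, 0.33) = 0.33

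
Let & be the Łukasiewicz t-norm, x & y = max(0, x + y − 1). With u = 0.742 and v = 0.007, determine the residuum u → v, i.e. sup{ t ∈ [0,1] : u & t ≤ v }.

0.265

The residuum of the Łukasiewicz t-norm gives the supremum: min(1, 1 − 0.742 + 0.007).
1 − 0.742 + 0.007 = 0.265, so t = min(1, 0.265) = 0.265.
Check: 0.742 & 0.265 = max(0, 0.007) = 0.007 ≤ 0.007.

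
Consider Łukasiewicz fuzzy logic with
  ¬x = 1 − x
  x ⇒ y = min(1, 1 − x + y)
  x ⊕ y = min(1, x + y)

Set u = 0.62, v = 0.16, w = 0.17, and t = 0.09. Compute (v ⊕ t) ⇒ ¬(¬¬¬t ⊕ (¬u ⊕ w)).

0.75

v ⊕ t = min(1, 0.16 + 0.09) = min(1, 0.25) = 0.25
¬t = 1 − 0.09 = 0.91
¬¬t = 1 − 0.91 = 0.09
¬¬¬t = 1 − 0.09 = 0.91
¬u = 1 − 0.62 = 0.38
¬u ⊕ w = min(1, 0.38 + 0.17) = min(1, 0.55) = 0.55
¬¬¬t ⊕ (¬u ⊕ w) = min(1, 0.91 + 0.55) = min(1, 1.46) = 1.00
¬(¬¬¬t ⊕ (¬u ⊕ w)) = 1 − 1.00 = 0.00
(v ⊕ t) ⇒ ¬(¬¬¬t ⊕ (¬u ⊕ w)) = min(1, 1 − 0.25 + 0.00) = min(1, 0.75) = 0.75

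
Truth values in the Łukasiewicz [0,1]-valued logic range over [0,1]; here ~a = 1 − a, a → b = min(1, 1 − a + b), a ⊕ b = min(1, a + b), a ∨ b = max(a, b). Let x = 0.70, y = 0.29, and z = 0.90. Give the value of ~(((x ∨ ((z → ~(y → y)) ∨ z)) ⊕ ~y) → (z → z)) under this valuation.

0.00

y → y = min(1, 1 − 0.29 + 0.29) = min(1, 1.00) = 1.00
~(y → y) = 1 − 1.00 = 0.00
z → ~(y → y) = min(1, 1 − 0.90 + 0.00) = min(1, 0.10) = 0.10
(z → ~(y → y)) ∨ z = max(0.10, 0.90) = 0.90
x ∨ ((z → ~(y → y)) ∨ z) = max(0.70, 0.90) = 0.90
~y = 1 − 0.29 = 0.71
(x ∨ ((z → ~(y → y)) ∨ z)) ⊕ ~y = min(1, 0.90 + 0.71) = min(1, 1.61) = 1.00
z → z = min(1, 1 − 0.90 + 0.90) = min(1, 1.00) = 1.00
((x ∨ ((z → ~(y → y)) ∨ z)) ⊕ ~y) → (z → z) = min(1, 1 − 1.00 + 1.00) = min(1, 1.00) = 1.00
~(((x ∨ ((z → ~(y → y)) ∨ z)) ⊕ ~y) → (z → z)) = 1 − 1.00 = 0.00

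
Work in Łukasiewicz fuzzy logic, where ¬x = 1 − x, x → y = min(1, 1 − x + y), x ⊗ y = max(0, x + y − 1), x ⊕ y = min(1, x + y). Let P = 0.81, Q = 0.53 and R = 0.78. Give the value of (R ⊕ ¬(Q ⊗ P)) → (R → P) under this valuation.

1.00

Q ⊗ P = max(0, 0.53 + 0.81 − 1) = max(0, 0.34) = 0.34
¬(Q ⊗ P) = 1 − 0.34 = 0.66
R ⊕ ¬(Q ⊗ P) = min(1, 0.78 + 0.66) = min(1, 1.44) = 1.00
R → P = min(1, 1 − 0.78 + 0.81) = min(1, 1.03) = 1.00
(R ⊕ ¬(Q ⊗ P)) → (R → P) = min(1, 1 − 1.00 + 1.00) = min(1, 1.00) = 1.00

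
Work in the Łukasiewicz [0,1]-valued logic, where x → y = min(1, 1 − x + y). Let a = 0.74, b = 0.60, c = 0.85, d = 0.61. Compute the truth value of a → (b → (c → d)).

c → d = min(1, 1 − 0.85 + 0.61) = min(1, 0.76) = 0.76
b → (c → d) = min(1, 1 − 0.60 + 0.76) = min(1, 1.16) = 1.00
a → (b → (c → d)) = min(1, 1 − 0.74 + 1.00) = min(1, 1.26) = 1.00

1.00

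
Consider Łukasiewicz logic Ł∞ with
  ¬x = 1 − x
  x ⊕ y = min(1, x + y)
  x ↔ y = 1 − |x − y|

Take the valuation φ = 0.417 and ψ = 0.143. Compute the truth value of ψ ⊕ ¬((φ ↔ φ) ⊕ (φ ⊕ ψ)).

0.143

φ ↔ φ = 1 − |0.417 − 0.417| = 1 − 0.000 = 1.000
φ ⊕ ψ = min(1, 0.417 + 0.143) = min(1, 0.560) = 0.560
(φ ↔ φ) ⊕ (φ ⊕ ψ) = min(1, 1.000 + 0.560) = min(1, 1.560) = 1.000
¬((φ ↔ φ) ⊕ (φ ⊕ ψ)) = 1 − 1.000 = 0.000
ψ ⊕ ¬((φ ↔ φ) ⊕ (φ ⊕ ψ)) = min(1, 0.143 + 0.000) = min(1, 0.143) = 0.143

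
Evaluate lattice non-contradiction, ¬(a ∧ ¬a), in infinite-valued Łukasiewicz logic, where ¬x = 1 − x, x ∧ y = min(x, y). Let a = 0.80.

0.80

¬a = 1 − 0.80 = 0.20
a ∧ ¬a = min(0.80, 0.20) = 0.20
¬(a ∧ ¬a) = 1 − 0.20 = 0.80
(The value 0.80 < 1 shows this instance is not satisfied; not a Ł∞-tautology — its value is 1 − min(a, 1−a).)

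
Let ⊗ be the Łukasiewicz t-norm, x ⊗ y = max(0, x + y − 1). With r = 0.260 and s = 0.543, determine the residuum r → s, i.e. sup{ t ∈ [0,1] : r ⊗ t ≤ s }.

1.000

The residuum of the Łukasiewicz t-norm gives the supremum: min(1, 1 − 0.260 + 0.543).
1 − 0.260 + 0.543 = 1.283, so t = min(1, 1.283) = 1.000.
Check: 0.260 ⊗ 1.000 = max(0, 0.260) = 0.260 ≤ 0.543.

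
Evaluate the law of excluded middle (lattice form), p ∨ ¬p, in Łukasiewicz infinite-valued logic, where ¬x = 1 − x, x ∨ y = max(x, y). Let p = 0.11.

¬p = 1 − 0.11 = 0.89
p ∨ ¬p = max(0.11, 0.89) = 0.89
(The value 0.89 < 1 shows this instance is not satisfied; not a Ł∞-tautology — its value is max(a, 1−a).)

0.89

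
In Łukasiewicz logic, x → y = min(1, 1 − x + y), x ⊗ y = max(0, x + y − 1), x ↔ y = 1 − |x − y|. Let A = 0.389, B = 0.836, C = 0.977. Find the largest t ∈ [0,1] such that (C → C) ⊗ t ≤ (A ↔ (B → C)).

C → C = min(1, 1 − 0.977 + 0.977) = min(1, 1.000) = 1.000
So the left factor is C → C = 1.000.
B → C = min(1, 1 − 0.836 + 0.977) = min(1, 1.141) = 1.000
A ↔ (B → C) = 1 − |0.389 − 1.000| = 1 − 0.611 = 0.389
So the right-hand bound is A ↔ (B → C) = 0.389.
The residuum of the Łukasiewicz t-norm gives the supremum: min(1, 1 − 1.000 + 0.389).
1 − 1.000 + 0.389 = 0.389, so t = min(1, 0.389) = 0.389.
Check: 1.000 ⊗ 0.389 = max(0, 0.389) = 0.389 ≤ 0.389.

0.389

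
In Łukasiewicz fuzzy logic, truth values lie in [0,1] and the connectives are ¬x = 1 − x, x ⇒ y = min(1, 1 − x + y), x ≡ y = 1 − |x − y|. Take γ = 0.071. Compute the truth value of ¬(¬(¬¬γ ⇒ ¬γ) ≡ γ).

0.071

¬γ = 1 − 0.071 = 0.929
¬¬γ = 1 − 0.929 = 0.071
¬¬γ ⇒ ¬γ = min(1, 1 − 0.071 + 0.929) = min(1, 1.858) = 1.000
¬(¬¬γ ⇒ ¬γ) = 1 − 1.000 = 0.000
¬(¬¬γ ⇒ ¬γ) ≡ γ = 1 − |0.000 − 0.071| = 1 − 0.071 = 0.929
¬(¬(¬¬γ ⇒ ¬γ) ≡ γ) = 1 − 0.929 = 0.071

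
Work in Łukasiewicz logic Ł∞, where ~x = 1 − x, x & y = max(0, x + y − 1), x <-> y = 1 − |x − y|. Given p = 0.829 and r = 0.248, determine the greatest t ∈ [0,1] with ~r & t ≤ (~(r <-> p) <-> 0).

0.667

~r = 1 − 0.248 = 0.752
So the left factor is ~r = 0.752.
r <-> p = 1 − |0.248 − 0.829| = 1 − 0.581 = 0.419
~(r <-> p) = 1 − 0.419 = 0.581
~(r <-> p) <-> 0 = 1 − |0.581 − 0.000| = 1 − 0.581 = 0.419
So the right-hand bound is ~(r <-> p) <-> 0 = 0.419.
The residuum of the Łukasiewicz t-norm gives the supremum: min(1, 1 − 0.752 + 0.419).
1 − 0.752 + 0.419 = 0.667, so t = min(1, 0.667) = 0.667.
Check: 0.752 & 0.667 = max(0, 0.419) = 0.419 ≤ 0.419.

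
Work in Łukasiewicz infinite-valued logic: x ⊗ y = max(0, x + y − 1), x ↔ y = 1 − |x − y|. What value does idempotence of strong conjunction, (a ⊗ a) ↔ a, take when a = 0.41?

a ⊗ a = max(0, 0.41 + 0.41 − 1) = max(0, -0.18) = 0.00
(a ⊗ a) ↔ a = 1 − |0.00 − 0.41| = 1 − 0.41 = 0.59
(The value 0.59 < 1 shows this instance is not satisfied; fails in Ł∞ since a ⊗ a = max(0, 2a−1) ≠ a in general.)

0.59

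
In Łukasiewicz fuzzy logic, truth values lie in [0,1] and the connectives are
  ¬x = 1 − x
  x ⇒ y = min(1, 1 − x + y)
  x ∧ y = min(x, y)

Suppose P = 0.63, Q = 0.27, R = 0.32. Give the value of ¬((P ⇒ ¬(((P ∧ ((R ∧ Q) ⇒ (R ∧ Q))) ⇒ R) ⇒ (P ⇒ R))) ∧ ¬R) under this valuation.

0.63

R ∧ Q = min(0.32, 0.27) = 0.27
(R ∧ Q) ⇒ (R ∧ Q) = min(1, 1 − 0.27 + 0.27) = min(1, 1.00) = 1.00
P ∧ ((R ∧ Q) ⇒ (R ∧ Q)) = min(0.63, 1.00) = 0.63
(P ∧ ((R ∧ Q) ⇒ (R ∧ Q))) ⇒ R = min(1, 1 − 0.63 + 0.32) = min(1, 0.69) = 0.69
P ⇒ R = min(1, 1 − 0.63 + 0.32) = min(1, 0.69) = 0.69
((P ∧ ((R ∧ Q) ⇒ (R ∧ Q))) ⇒ R) ⇒ (P ⇒ R) = min(1, 1 − 0.69 + 0.69) = min(1, 1.00) = 1.00
¬(((P ∧ ((R ∧ Q) ⇒ (R ∧ Q))) ⇒ R) ⇒ (P ⇒ R)) = 1 − 1.00 = 0.00
P ⇒ ¬(((P ∧ ((R ∧ Q) ⇒ (R ∧ Q))) ⇒ R) ⇒ (P ⇒ R)) = min(1, 1 − 0.63 + 0.00) = min(1, 0.37) = 0.37
¬R = 1 − 0.32 = 0.68
(P ⇒ ¬(((P ∧ ((R ∧ Q) ⇒ (R ∧ Q))) ⇒ R) ⇒ (P ⇒ R))) ∧ ¬R = min(0.37, 0.68) = 0.37
¬((P ⇒ ¬(((P ∧ ((R ∧ Q) ⇒ (R ∧ Q))) ⇒ R) ⇒ (P ⇒ R))) ∧ ¬R) = 1 − 0.37 = 0.63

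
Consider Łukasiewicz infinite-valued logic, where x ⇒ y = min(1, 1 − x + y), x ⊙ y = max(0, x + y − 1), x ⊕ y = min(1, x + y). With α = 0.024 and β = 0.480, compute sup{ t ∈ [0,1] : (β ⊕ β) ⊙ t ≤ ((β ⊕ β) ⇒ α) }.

β ⊕ β = min(1, 0.480 + 0.480) = min(1, 0.960) = 0.960
So the left factor is β ⊕ β = 0.960.
(β ⊕ β) ⇒ α = min(1, 1 − 0.960 + 0.024) = min(1, 0.064) = 0.064
So the right-hand bound is (β ⊕ β) ⇒ α = 0.064.
The residuum of the Łukasiewicz t-norm gives the supremum: min(1, 1 − 0.960 + 0.064).
1 − 0.960 + 0.064 = 0.104, so t = min(1, 0.104) = 0.104.
Check: 0.960 ⊙ 0.104 = max(0, 0.064) = 0.064 ≤ 0.064.

0.104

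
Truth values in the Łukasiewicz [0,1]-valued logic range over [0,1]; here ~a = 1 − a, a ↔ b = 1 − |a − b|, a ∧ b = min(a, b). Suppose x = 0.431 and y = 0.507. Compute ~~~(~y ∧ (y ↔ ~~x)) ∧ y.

0.507

~y = 1 − 0.507 = 0.493
~x = 1 − 0.431 = 0.569
~~x = 1 − 0.569 = 0.431
y ↔ ~~x = 1 − |0.507 − 0.431| = 1 − 0.076 = 0.924
~y ∧ (y ↔ ~~x) = min(0.493, 0.924) = 0.493
~(~y ∧ (y ↔ ~~x)) = 1 − 0.493 = 0.507
~~(~y ∧ (y ↔ ~~x)) = 1 − 0.507 = 0.493
~~~(~y ∧ (y ↔ ~~x)) = 1 − 0.493 = 0.507
~~~(~y ∧ (y ↔ ~~x)) ∧ y = min(0.507, 0.507) = 0.507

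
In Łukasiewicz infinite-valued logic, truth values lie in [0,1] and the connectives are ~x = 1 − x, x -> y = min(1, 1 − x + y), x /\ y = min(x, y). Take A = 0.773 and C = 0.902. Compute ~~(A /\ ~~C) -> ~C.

~C = 1 − 0.902 = 0.098
~~C = 1 − 0.098 = 0.902
A /\ ~~C = min(0.773, 0.902) = 0.773
~(A /\ ~~C) = 1 − 0.773 = 0.227
~~(A /\ ~~C) = 1 − 0.227 = 0.773
~~(A /\ ~~C) -> ~C = min(1, 1 − 0.773 + 0.098) = min(1, 0.325) = 0.325

0.325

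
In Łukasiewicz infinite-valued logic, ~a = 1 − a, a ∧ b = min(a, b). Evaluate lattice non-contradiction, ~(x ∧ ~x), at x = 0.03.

0.97

~x = 1 − 0.03 = 0.97
x ∧ ~x = min(0.03, 0.97) = 0.03
~(x ∧ ~x) = 1 − 0.03 = 0.97
(The value 0.97 < 1 shows this instance is not satisfied; not a Ł∞-tautology — its value is 1 − min(a, 1−a).)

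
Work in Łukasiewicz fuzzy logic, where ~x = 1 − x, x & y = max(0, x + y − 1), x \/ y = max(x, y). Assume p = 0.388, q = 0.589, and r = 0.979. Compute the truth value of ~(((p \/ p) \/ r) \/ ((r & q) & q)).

0.021

p \/ p = max(0.388, 0.388) = 0.388
(p \/ p) \/ r = max(0.388, 0.979) = 0.979
r & q = max(0, 0.979 + 0.589 − 1) = max(0, 0.568) = 0.568
(r & q) & q = max(0, 0.568 + 0.589 − 1) = max(0, 0.157) = 0.157
((p \/ p) \/ r) \/ ((r & q) & q) = max(0.979, 0.157) = 0.979
~(((p \/ p) \/ r) \/ ((r & q) & q)) = 1 − 0.979 = 0.021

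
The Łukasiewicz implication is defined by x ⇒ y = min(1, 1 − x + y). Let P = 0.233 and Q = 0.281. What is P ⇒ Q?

1.000

P ⇒ Q = min(1, 1 − 0.233 + 0.281) = min(1, 1.048) = 1.000
For comparison, the Gödel implication (1 if x ≤ y else y) would give 1.000.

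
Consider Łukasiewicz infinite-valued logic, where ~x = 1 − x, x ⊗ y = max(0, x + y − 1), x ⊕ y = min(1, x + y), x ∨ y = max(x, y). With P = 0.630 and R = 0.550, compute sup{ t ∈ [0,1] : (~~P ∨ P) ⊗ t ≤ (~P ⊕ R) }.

~P = 1 − 0.630 = 0.370
~~P = 1 − 0.370 = 0.630
~~P ∨ P = max(0.630, 0.630) = 0.630
So the left factor is ~~P ∨ P = 0.630.
~P ⊕ R = min(1, 0.370 + 0.550) = min(1, 0.920) = 0.920
So the right-hand bound is ~P ⊕ R = 0.920.
The residuum of the Łukasiewicz t-norm gives the supremum: min(1, 1 − 0.630 + 0.920).
1 − 0.630 + 0.920 = 1.290, so t = min(1, 1.290) = 1.000.
Check: 0.630 ⊗ 1.000 = max(0, 0.630) = 0.630 ≤ 0.920.

1.000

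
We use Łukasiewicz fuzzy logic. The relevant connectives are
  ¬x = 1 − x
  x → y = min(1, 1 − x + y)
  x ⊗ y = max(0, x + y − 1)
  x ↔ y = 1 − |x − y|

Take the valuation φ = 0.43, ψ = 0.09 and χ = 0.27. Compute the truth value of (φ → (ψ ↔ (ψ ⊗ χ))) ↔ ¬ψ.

0.91

ψ ⊗ χ = max(0, 0.09 + 0.27 − 1) = max(0, -0.64) = 0.00
ψ ↔ (ψ ⊗ χ) = 1 − |0.09 − 0.00| = 1 − 0.09 = 0.91
φ → (ψ ↔ (ψ ⊗ χ)) = min(1, 1 − 0.43 + 0.91) = min(1, 1.48) = 1.00
¬ψ = 1 − 0.09 = 0.91
(φ → (ψ ↔ (ψ ⊗ χ))) ↔ ¬ψ = 1 − |1.00 − 0.91| = 1 − 0.09 = 0.91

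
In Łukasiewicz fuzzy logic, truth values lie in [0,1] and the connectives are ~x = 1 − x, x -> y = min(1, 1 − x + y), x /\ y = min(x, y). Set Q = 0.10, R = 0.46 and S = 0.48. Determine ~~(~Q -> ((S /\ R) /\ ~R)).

~Q = 1 − 0.10 = 0.90
S /\ R = min(0.48, 0.46) = 0.46
~R = 1 − 0.46 = 0.54
(S /\ R) /\ ~R = min(0.46, 0.54) = 0.46
~Q -> ((S /\ R) /\ ~R) = min(1, 1 − 0.90 + 0.46) = min(1, 0.56) = 0.56
~(~Q -> ((S /\ R) /\ ~R)) = 1 − 0.56 = 0.44
~~(~Q -> ((S /\ R) /\ ~R)) = 1 − 0.44 = 0.56

0.56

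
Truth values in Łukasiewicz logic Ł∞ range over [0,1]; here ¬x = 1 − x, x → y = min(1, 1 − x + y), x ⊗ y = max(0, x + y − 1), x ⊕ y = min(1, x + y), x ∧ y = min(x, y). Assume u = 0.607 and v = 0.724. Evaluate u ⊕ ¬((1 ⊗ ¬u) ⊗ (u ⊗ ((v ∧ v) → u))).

1.000

¬u = 1 − 0.607 = 0.393
1 ⊗ ¬u = max(0, 1.000 + 0.393 − 1) = max(0, 0.393) = 0.393
v ∧ v = min(0.724, 0.724) = 0.724
(v ∧ v) → u = min(1, 1 − 0.724 + 0.607) = min(1, 0.883) = 0.883
u ⊗ ((v ∧ v) → u) = max(0, 0.607 + 0.883 − 1) = max(0, 0.490) = 0.490
(1 ⊗ ¬u) ⊗ (u ⊗ ((v ∧ v) → u)) = max(0, 0.393 + 0.490 − 1) = max(0, -0.117) = 0.000
¬((1 ⊗ ¬u) ⊗ (u ⊗ ((v ∧ v) → u))) = 1 − 0.000 = 1.000
u ⊕ ¬((1 ⊗ ¬u) ⊗ (u ⊗ ((v ∧ v) → u))) = min(1, 0.607 + 1.000) = min(1, 1.607) = 1.000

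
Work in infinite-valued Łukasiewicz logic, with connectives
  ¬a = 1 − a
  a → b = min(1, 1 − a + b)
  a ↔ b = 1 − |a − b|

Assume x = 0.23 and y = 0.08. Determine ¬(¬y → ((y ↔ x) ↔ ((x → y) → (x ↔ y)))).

0.07

¬y = 1 − 0.08 = 0.92
y ↔ x = 1 − |0.08 − 0.23| = 1 − 0.15 = 0.85
x → y = min(1, 1 − 0.23 + 0.08) = min(1, 0.85) = 0.85
x ↔ y = 1 − |0.23 − 0.08| = 1 − 0.15 = 0.85
(x → y) → (x ↔ y) = min(1, 1 − 0.85 + 0.85) = min(1, 1.00) = 1.00
(y ↔ x) ↔ ((x → y) → (x ↔ y)) = 1 − |0.85 − 1.00| = 1 − 0.15 = 0.85
¬y → ((y ↔ x) ↔ ((x → y) → (x ↔ y))) = min(1, 1 − 0.92 + 0.85) = min(1, 0.93) = 0.93
¬(¬y → ((y ↔ x) ↔ ((x → y) → (x ↔ y)))) = 1 − 0.93 = 0.07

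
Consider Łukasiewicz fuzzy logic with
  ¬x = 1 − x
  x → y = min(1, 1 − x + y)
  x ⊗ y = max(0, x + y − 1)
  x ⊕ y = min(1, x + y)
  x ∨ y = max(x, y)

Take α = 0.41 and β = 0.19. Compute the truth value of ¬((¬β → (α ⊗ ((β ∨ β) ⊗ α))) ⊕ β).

0.62

¬β = 1 − 0.19 = 0.81
β ∨ β = max(0.19, 0.19) = 0.19
(β ∨ β) ⊗ α = max(0, 0.19 + 0.41 − 1) = max(0, -0.40) = 0.00
α ⊗ ((β ∨ β) ⊗ α) = max(0, 0.41 + 0.00 − 1) = max(0, -0.59) = 0.00
¬β → (α ⊗ ((β ∨ β) ⊗ α)) = min(1, 1 − 0.81 + 0.00) = min(1, 0.19) = 0.19
(¬β → (α ⊗ ((β ∨ β) ⊗ α))) ⊕ β = min(1, 0.19 + 0.19) = min(1, 0.38) = 0.38
¬((¬β → (α ⊗ ((β ∨ β) ⊗ α))) ⊕ β) = 1 − 0.38 = 0.62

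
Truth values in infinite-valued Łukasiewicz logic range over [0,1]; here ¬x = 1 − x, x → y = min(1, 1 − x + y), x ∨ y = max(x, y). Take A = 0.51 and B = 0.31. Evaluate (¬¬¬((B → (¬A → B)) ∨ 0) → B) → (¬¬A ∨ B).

0.51

¬A = 1 − 0.51 = 0.49
¬A → B = min(1, 1 − 0.49 + 0.31) = min(1, 0.82) = 0.82
B → (¬A → B) = min(1, 1 − 0.31 + 0.82) = min(1, 1.51) = 1.00
(B → (¬A → B)) ∨ 0 = max(1.00, 0.00) = 1.00
¬((B → (¬A → B)) ∨ 0) = 1 − 1.00 = 0.00
¬¬((B → (¬A → B)) ∨ 0) = 1 − 0.00 = 1.00
¬¬¬((B → (¬A → B)) ∨ 0) = 1 − 1.00 = 0.00
¬¬¬((B → (¬A → B)) ∨ 0) → B = min(1, 1 − 0.00 + 0.31) = min(1, 1.31) = 1.00
¬¬A = 1 − 0.49 = 0.51
¬¬A ∨ B = max(0.51, 0.31) = 0.51
(¬¬¬((B → (¬A → B)) ∨ 0) → B) → (¬¬A ∨ B) = min(1, 1 − 1.00 + 0.51) = min(1, 0.51) = 0.51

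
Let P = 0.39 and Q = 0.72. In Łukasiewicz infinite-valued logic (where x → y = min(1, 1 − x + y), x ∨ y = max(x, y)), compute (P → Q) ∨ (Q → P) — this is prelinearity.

1.00

P → Q = min(1, 1 − 0.39 + 0.72) = min(1, 1.33) = 1.00
Q → P = min(1, 1 − 0.72 + 0.39) = min(1, 0.67) = 0.67
(P → Q) ∨ (Q → P) = max(1.00, 0.67) = 1.00
(As expected: a Ł∞-tautology — holds in every MV-chain.)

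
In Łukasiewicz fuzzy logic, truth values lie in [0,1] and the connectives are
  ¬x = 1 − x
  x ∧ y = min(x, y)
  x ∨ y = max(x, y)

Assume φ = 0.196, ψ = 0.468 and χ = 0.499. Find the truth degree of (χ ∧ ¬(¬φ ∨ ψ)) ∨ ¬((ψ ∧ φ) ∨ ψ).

¬φ = 1 − 0.196 = 0.804
¬φ ∨ ψ = max(0.804, 0.468) = 0.804
¬(¬φ ∨ ψ) = 1 − 0.804 = 0.196
χ ∧ ¬(¬φ ∨ ψ) = min(0.499, 0.196) = 0.196
ψ ∧ φ = min(0.468, 0.196) = 0.196
(ψ ∧ φ) ∨ ψ = max(0.196, 0.468) = 0.468
¬((ψ ∧ φ) ∨ ψ) = 1 − 0.468 = 0.532
(χ ∧ ¬(¬φ ∨ ψ)) ∨ ¬((ψ ∧ φ) ∨ ψ) = max(0.196, 0.532) = 0.532

0.532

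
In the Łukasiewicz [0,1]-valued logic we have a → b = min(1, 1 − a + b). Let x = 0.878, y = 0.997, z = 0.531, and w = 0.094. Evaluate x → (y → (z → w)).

0.688

z → w = min(1, 1 − 0.531 + 0.094) = min(1, 0.563) = 0.563
y → (z → w) = min(1, 1 − 0.997 + 0.563) = min(1, 0.566) = 0.566
x → (y → (z → w)) = min(1, 1 − 0.878 + 0.566) = min(1, 0.688) = 0.688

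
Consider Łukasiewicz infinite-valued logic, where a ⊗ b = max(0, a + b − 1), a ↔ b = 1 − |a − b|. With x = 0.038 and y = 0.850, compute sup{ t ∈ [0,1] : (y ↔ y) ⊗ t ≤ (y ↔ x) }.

0.188

y ↔ y = 1 − |0.850 − 0.850| = 1 − 0.000 = 1.000
So the left factor is y ↔ y = 1.000.
y ↔ x = 1 − |0.850 − 0.038| = 1 − 0.812 = 0.188
So the right-hand bound is y ↔ x = 0.188.
The residuum of the Łukasiewicz t-norm gives the supremum: min(1, 1 − 1.000 + 0.188).
1 − 1.000 + 0.188 = 0.188, so t = min(1, 0.188) = 0.188.
Check: 1.000 ⊗ 0.188 = max(0, 0.188) = 0.188 ≤ 0.188.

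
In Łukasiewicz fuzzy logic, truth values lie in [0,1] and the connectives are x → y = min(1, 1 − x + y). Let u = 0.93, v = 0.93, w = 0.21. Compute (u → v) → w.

0.21

u → v = min(1, 1 − 0.93 + 0.93) = min(1, 1.00) = 1.00
(u → v) → w = min(1, 1 − 1.00 + 0.21) = min(1, 0.21) = 0.21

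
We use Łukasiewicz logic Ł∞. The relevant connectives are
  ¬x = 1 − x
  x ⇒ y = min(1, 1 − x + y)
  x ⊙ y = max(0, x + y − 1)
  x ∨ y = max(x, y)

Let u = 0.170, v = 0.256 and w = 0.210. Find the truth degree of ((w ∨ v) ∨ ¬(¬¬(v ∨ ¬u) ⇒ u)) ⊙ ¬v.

0.404

w ∨ v = max(0.210, 0.256) = 0.256
¬u = 1 − 0.170 = 0.830
v ∨ ¬u = max(0.256, 0.830) = 0.830
¬(v ∨ ¬u) = 1 − 0.830 = 0.170
¬¬(v ∨ ¬u) = 1 − 0.170 = 0.830
¬¬(v ∨ ¬u) ⇒ u = min(1, 1 − 0.830 + 0.170) = min(1, 0.340) = 0.340
¬(¬¬(v ∨ ¬u) ⇒ u) = 1 − 0.340 = 0.660
(w ∨ v) ∨ ¬(¬¬(v ∨ ¬u) ⇒ u) = max(0.256, 0.660) = 0.660
¬v = 1 − 0.256 = 0.744
((w ∨ v) ∨ ¬(¬¬(v ∨ ¬u) ⇒ u)) ⊙ ¬v = max(0, 0.660 + 0.744 − 1) = max(0, 0.404) = 0.404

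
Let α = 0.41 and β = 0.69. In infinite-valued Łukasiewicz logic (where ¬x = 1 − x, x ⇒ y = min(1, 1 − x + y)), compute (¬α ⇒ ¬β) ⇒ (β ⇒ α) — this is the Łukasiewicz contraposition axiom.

1.00

¬α = 1 − 0.41 = 0.59
¬β = 1 − 0.69 = 0.31
¬α ⇒ ¬β = min(1, 1 − 0.59 + 0.31) = min(1, 0.72) = 0.72
β ⇒ α = min(1, 1 − 0.69 + 0.41) = min(1, 0.72) = 0.72
(¬α ⇒ ¬β) ⇒ (β ⇒ α) = min(1, 1 − 0.72 + 0.72) = min(1, 1.00) = 1.00
(As expected: an axiom of Ł∞, always 1.)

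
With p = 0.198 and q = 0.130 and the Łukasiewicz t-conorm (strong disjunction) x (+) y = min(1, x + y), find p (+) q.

0.328

p (+) q = min(1, 0.198 + 0.130) = min(1, 0.328) = 0.328
For comparison, the Gödel t-conorm max(x, y) would give 0.198.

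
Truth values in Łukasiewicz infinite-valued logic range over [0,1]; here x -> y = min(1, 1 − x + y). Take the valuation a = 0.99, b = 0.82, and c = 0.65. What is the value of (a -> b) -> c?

0.82

a -> b = min(1, 1 − 0.99 + 0.82) = min(1, 0.83) = 0.83
(a -> b) -> c = min(1, 1 − 0.83 + 0.65) = min(1, 0.82) = 0.82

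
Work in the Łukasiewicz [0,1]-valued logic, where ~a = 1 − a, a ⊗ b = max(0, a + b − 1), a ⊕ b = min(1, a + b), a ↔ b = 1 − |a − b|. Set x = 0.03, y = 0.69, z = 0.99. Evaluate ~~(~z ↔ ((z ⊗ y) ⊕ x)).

0.30

~z = 1 − 0.99 = 0.01
z ⊗ y = max(0, 0.99 + 0.69 − 1) = max(0, 0.68) = 0.68
(z ⊗ y) ⊕ x = min(1, 0.68 + 0.03) = min(1, 0.71) = 0.71
~z ↔ ((z ⊗ y) ⊕ x) = 1 − |0.01 − 0.71| = 1 − 0.70 = 0.30
~(~z ↔ ((z ⊗ y) ⊕ x)) = 1 − 0.30 = 0.70
~~(~z ↔ ((z ⊗ y) ⊕ x)) = 1 − 0.70 = 0.30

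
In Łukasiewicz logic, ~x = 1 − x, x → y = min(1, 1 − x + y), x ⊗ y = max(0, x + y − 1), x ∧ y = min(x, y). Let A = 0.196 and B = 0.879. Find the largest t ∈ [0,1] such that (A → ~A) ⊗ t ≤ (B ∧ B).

0.879

~A = 1 − 0.196 = 0.804
A → ~A = min(1, 1 − 0.196 + 0.804) = min(1, 1.608) = 1.000
So the left factor is A → ~A = 1.000.
B ∧ B = min(0.879, 0.879) = 0.879
So the right-hand bound is B ∧ B = 0.879.
The residuum of the Łukasiewicz t-norm gives the supremum: min(1, 1 − 1.000 + 0.879).
1 − 1.000 + 0.879 = 0.879, so t = min(1, 0.879) = 0.879.
Check: 1.000 ⊗ 0.879 = max(0, 0.879) = 0.879 ≤ 0.879.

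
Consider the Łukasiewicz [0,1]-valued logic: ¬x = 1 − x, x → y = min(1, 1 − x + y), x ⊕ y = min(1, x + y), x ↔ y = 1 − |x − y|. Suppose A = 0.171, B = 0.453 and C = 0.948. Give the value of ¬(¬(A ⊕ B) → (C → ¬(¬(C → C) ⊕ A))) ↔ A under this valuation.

A ⊕ B = min(1, 0.171 + 0.453) = min(1, 0.624) = 0.624
¬(A ⊕ B) = 1 − 0.624 = 0.376
C → C = min(1, 1 − 0.948 + 0.948) = min(1, 1.000) = 1.000
¬(C → C) = 1 − 1.000 = 0.000
¬(C → C) ⊕ A = min(1, 0.000 + 0.171) = min(1, 0.171) = 0.171
¬(¬(C → C) ⊕ A) = 1 − 0.171 = 0.829
C → ¬(¬(C → C) ⊕ A) = min(1, 1 − 0.948 + 0.829) = min(1, 0.881) = 0.881
¬(A ⊕ B) → (C → ¬(¬(C → C) ⊕ A)) = min(1, 1 − 0.376 + 0.881) = min(1, 1.505) = 1.000
¬(¬(A ⊕ B) → (C → ¬(¬(C → C) ⊕ A))) = 1 − 1.000 = 0.000
¬(¬(A ⊕ B) → (C → ¬(¬(C → C) ⊕ A))) ↔ A = 1 − |0.000 − 0.171| = 1 − 0.171 = 0.829

0.829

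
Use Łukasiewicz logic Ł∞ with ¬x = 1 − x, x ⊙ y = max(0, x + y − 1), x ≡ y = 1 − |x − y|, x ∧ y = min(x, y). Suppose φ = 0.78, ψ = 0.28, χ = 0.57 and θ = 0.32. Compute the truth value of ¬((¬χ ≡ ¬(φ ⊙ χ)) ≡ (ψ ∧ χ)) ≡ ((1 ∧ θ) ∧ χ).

0.82

¬χ = 1 − 0.57 = 0.43
φ ⊙ χ = max(0, 0.78 + 0.57 − 1) = max(0, 0.35) = 0.35
¬(φ ⊙ χ) = 1 − 0.35 = 0.65
¬χ ≡ ¬(φ ⊙ χ) = 1 − |0.43 − 0.65| = 1 − 0.22 = 0.78
ψ ∧ χ = min(0.28, 0.57) = 0.28
(¬χ ≡ ¬(φ ⊙ χ)) ≡ (ψ ∧ χ) = 1 − |0.78 − 0.28| = 1 − 0.50 = 0.50
¬((¬χ ≡ ¬(φ ⊙ χ)) ≡ (ψ ∧ χ)) = 1 − 0.50 = 0.50
1 ∧ θ = min(1.00, 0.32) = 0.32
(1 ∧ θ) ∧ χ = min(0.32, 0.57) = 0.32
¬((¬χ ≡ ¬(φ ⊙ χ)) ≡ (ψ ∧ χ)) ≡ ((1 ∧ θ) ∧ χ) = 1 − |0.50 − 0.32| = 1 − 0.18 = 0.82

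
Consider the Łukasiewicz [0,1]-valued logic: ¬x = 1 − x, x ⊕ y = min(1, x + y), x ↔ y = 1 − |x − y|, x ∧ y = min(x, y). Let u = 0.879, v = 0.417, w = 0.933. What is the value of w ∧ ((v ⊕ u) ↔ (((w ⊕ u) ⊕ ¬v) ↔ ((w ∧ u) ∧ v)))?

v ⊕ u = min(1, 0.417 + 0.879) = min(1, 1.296) = 1.000
w ⊕ u = min(1, 0.933 + 0.879) = min(1, 1.812) = 1.000
¬v = 1 − 0.417 = 0.583
(w ⊕ u) ⊕ ¬v = min(1, 1.000 + 0.583) = min(1, 1.583) = 1.000
w ∧ u = min(0.933, 0.879) = 0.879
(w ∧ u) ∧ v = min(0.879, 0.417) = 0.417
((w ⊕ u) ⊕ ¬v) ↔ ((w ∧ u) ∧ v) = 1 − |1.000 − 0.417| = 1 − 0.583 = 0.417
(v ⊕ u) ↔ (((w ⊕ u) ⊕ ¬v) ↔ ((w ∧ u) ∧ v)) = 1 − |1.000 − 0.417| = 1 − 0.583 = 0.417
w ∧ ((v ⊕ u) ↔ (((w ⊕ u) ⊕ ¬v) ↔ ((w ∧ u) ∧ v))) = min(0.933, 0.417) = 0.417

0.417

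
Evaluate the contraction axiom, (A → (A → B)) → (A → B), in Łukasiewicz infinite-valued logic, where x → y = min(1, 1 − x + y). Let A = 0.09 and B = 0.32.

1.00

A → B = min(1, 1 − 0.09 + 0.32) = min(1, 1.23) = 1.00
A → (A → B) = min(1, 1 − 0.09 + 1.00) = min(1, 1.91) = 1.00
(A → (A → B)) → (A → B) = min(1, 1 − 1.00 + 1.00) = min(1, 1.00) = 1.00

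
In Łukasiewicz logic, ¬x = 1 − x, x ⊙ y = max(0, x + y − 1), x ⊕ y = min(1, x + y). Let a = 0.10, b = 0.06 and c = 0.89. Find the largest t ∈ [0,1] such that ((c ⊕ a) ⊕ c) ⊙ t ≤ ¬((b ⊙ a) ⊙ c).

1.00

c ⊕ a = min(1, 0.89 + 0.10) = min(1, 0.99) = 0.99
(c ⊕ a) ⊕ c = min(1, 0.99 + 0.89) = min(1, 1.88) = 1.00
So the left factor is (c ⊕ a) ⊕ c = 1.00.
b ⊙ a = max(0, 0.06 + 0.10 − 1) = max(0, -0.84) = 0.00
(b ⊙ a) ⊙ c = max(0, 0.00 + 0.89 − 1) = max(0, -0.11) = 0.00
¬((b ⊙ a) ⊙ c) = 1 − 0.00 = 1.00
So the right-hand bound is ¬((b ⊙ a) ⊙ c) = 1.00.
The residuum of the Łukasiewicz t-norm gives the supremum: min(1, 1 − 1.00 + 1.00).
1 − 1.00 + 1.00 = 1.00, so t = min(1, 1.00) = 1.00.
Check: 1.00 ⊙ 1.00 = max(0, 1.00) = 1.00 ≤ 1.00.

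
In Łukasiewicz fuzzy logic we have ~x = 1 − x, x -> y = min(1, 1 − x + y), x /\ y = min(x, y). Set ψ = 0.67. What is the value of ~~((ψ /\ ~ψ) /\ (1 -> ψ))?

~ψ = 1 − 0.67 = 0.33
ψ /\ ~ψ = min(0.67, 0.33) = 0.33
1 -> ψ = min(1, 1 − 1.00 + 0.67) = min(1, 0.67) = 0.67
(ψ /\ ~ψ) /\ (1 -> ψ) = min(0.33, 0.67) = 0.33
~((ψ /\ ~ψ) /\ (1 -> ψ)) = 1 − 0.33 = 0.67
~~((ψ /\ ~ψ) /\ (1 -> ψ)) = 1 − 0.67 = 0.33

0.33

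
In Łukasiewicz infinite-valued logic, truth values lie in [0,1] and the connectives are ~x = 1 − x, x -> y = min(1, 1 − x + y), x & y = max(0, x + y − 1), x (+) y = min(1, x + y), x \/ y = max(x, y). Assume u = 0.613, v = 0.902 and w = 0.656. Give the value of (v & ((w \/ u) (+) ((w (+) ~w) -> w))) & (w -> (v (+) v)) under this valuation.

w \/ u = max(0.656, 0.613) = 0.656
~w = 1 − 0.656 = 0.344
w (+) ~w = min(1, 0.656 + 0.344) = min(1, 1.000) = 1.000
(w (+) ~w) -> w = min(1, 1 − 1.000 + 0.656) = min(1, 0.656) = 0.656
(w \/ u) (+) ((w (+) ~w) -> w) = min(1, 0.656 + 0.656) = min(1, 1.312) = 1.000
v & ((w \/ u) (+) ((w (+) ~w) -> w)) = max(0, 0.902 + 1.000 − 1) = max(0, 0.902) = 0.902
v (+) v = min(1, 0.902 + 0.902) = min(1, 1.804) = 1.000
w -> (v (+) v) = min(1, 1 − 0.656 + 1.000) = min(1, 1.344) = 1.000
(v & ((w \/ u) (+) ((w (+) ~w) -> w))) & (w -> (v (+) v)) = max(0, 0.902 + 1.000 − 1) = max(0, 0.902) = 0.902

0.902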